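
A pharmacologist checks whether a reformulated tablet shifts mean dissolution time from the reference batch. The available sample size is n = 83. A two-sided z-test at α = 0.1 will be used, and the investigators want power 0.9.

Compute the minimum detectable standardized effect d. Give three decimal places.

Need Φ(δ − 1.645) = 0.9, so δ = 1.645 + 1.282 = 2.926.
(The second rejection-region term Φ(−δ − z_{α/2}) is negligible and dropped.)
δ = d·√n ⇒ d = δ/√n = 2.926/√83 = 0.3212.

d ≈ 0.321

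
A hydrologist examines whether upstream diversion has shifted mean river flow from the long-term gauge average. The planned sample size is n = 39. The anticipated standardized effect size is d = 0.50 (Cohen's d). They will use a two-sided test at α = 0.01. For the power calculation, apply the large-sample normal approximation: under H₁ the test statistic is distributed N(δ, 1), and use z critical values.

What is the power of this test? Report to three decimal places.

Noncentrality parameter: δ = d·√n = 0.50 × √39 = 3.1225
Two-sided α = 0.01 → critical value z_{0.005} = 2.576.
Power = Φ(δ − 2.576) + Φ(−δ − 2.576) = Φ(0.547) + Φ(-5.698) = 0.7077 + 0.0000 = 0.7077.

Power ≈ 0.708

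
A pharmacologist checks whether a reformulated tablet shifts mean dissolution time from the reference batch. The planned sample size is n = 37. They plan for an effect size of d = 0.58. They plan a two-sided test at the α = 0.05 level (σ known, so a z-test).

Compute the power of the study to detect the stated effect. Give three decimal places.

Noncentrality parameter: λ = d·√n = 0.58 × √37 = 3.5280
Two-sided α = 0.05 → critical value z_{0.025} = 1.960.
Power = Φ(λ − 1.960) + Φ(−λ − 1.960) = Φ(1.568) + Φ(-5.488) = 0.9416 + 0.0000 = 0.9416.

Power ≈ 0.942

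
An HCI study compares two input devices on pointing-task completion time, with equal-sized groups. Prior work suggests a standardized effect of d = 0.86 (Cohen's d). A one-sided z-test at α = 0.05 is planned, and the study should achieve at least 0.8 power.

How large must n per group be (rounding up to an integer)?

n = 17 per group

Set Φ(δ − 1.645) = 0.8; then δ − 1.645 = Φ⁻¹(0.8) = 0.842, giving δ = 2.486.
δ = d·√(n/2) ⇒ n = 2(δ/d)² = 2 × (2.486 / 0.86)² = 16.72.
Rounding up, n = 17 per group.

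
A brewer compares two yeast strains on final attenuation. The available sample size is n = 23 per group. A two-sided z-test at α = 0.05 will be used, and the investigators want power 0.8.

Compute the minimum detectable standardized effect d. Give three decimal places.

d ≈ 0.826

Required noncentrality: δ = z_{0.025} + z_{0.20} = 1.960 + 0.842 = 2.802.
(Lower-tail contribution to power is negligible for δ > 0.)
δ = d·√(n/2) ⇒ d = δ/√(n/2) = 2.802/√(23/2) = 0.8261.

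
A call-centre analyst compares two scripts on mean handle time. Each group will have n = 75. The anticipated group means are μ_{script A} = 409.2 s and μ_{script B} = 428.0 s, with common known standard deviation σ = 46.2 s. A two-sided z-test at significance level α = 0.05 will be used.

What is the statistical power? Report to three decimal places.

Standardized effect: d = |μ_{script A} − μ_{script B}| / σ = |409.2 − 428.0| / 46.2 = 0.4069
Noncentrality parameter: δ = d·√(n/2) = 0.4069 × √(75/2) = 2.4919
Critical value for a two-sided test at α = 0.05: z_{α/2} = 1.960.
Power = Φ(δ − 1.960) + Φ(−δ − 1.960) = Φ(0.532) + Φ(-4.452) = 0.7026 + 0.0000 = 0.7026.

Power ≈ 0.703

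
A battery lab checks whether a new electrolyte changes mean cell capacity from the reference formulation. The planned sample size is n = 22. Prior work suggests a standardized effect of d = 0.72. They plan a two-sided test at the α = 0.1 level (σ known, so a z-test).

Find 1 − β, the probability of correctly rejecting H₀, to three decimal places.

Power ≈ 0.958

Noncentrality parameter: δ = d·√n = 0.72 × √22 = 3.3771
Two-sided α = 0.1 → critical value z_{0.05} = 1.645.
Power = Φ(δ − 1.645) + Φ(−δ − 1.645) = Φ(1.732) + Φ(-5.022) = 0.9584 + 0.0000 = 0.9584.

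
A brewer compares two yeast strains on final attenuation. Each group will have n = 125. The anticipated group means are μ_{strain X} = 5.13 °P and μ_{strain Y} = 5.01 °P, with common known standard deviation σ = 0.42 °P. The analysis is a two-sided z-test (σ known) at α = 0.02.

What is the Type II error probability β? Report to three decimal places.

Standardized effect: d = |μ_{strain X} − μ_{strain Y}| / σ = |5.13 − 5.01| / 0.42 = 0.2857
Noncentrality parameter: δ = d·√(n/2) = 0.2857 × √(125/2) = 2.2588
Two-sided α = 0.02 → critical value z_{0.01} = 2.326.
Power = Φ(δ − 2.326) + Φ(−δ − 2.326) = Φ(-0.068) + Φ(-4.585) = 0.4731 + 0.0000 = 0.4731.
Type II error: β = 1 − power = 1 − 0.4731 = 0.5269.

β ≈ 0.527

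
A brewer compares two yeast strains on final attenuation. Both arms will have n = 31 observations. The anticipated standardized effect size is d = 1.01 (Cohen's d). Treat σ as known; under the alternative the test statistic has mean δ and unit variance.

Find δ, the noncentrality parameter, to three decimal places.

δ ≈ 3.976

δ = d·√(n/2) = 1.01 × √(31/2) = 3.9764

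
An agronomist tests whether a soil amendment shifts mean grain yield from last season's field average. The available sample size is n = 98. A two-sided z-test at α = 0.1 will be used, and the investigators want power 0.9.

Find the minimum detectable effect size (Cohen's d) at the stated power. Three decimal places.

d ≈ 0.296

Required noncentrality: δ = z_{0.05} + z_{0.10} = 1.645 + 1.282 = 2.926.
(Lower-tail contribution to power is negligible for δ > 0.)
δ = d·√n ⇒ d = δ/√n = 2.926/√98 = 0.2956.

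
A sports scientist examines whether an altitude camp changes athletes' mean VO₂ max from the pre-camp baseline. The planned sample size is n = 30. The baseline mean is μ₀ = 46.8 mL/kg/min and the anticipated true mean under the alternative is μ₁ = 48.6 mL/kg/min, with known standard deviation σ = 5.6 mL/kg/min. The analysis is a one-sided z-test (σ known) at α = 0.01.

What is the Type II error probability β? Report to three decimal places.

β ≈ 0.714

Standardized effect: d = |μ₁ − μ₀| / σ = |48.6 − 46.8| / 5.6 = 0.3214
Noncentrality parameter: δ = d·√n = 0.3214 × √30 = 1.7605
Critical value for a one-sided test at α = 0.01: z_α = 2.326.
Power = P(Z > 2.326 − δ) = Φ(-0.566) = 0.2858.
Type II error: β = 1 − power = 1 − 0.2858 = 0.7142.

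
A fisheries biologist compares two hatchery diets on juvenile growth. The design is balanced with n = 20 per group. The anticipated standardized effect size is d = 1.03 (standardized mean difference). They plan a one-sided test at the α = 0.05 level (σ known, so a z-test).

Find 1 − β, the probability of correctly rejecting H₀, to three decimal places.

Noncentrality parameter: δ = d·√(n/2) = 1.03 × √(20/2) = 3.2571
Critical value for a one-sided test at α = 0.05: z_α = 1.645.
Power = P(Z > 1.645 − δ) = Φ(1.612) = 0.9466.

Power ≈ 0.947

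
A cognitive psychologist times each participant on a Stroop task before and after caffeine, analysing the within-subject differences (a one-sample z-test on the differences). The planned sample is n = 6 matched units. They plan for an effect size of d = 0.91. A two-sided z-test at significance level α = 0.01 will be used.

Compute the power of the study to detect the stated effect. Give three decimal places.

Noncentrality parameter: δ = d·√n = 0.91 × √6 = 2.2290
Critical value for a two-sided test at α = 0.01: z_{α/2} = 2.576.
Power = Φ(δ − 2.576) + Φ(−δ − 2.576) = Φ(-0.347) + Φ(-4.805) = 0.3644 + 0.0000 = 0.3644.

Power ≈ 0.364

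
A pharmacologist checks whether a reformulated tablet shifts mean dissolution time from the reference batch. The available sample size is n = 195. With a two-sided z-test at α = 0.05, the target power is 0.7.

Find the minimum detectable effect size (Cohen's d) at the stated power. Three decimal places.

Need Φ(δ − 1.960) = 0.7, so δ = 1.960 + 0.524 = 2.484.
(The second rejection-region term Φ(−δ − z_{α/2}) is negligible and dropped.)
δ = d·√n ⇒ d = δ/√n = 2.484/√195 = 0.1779.

d ≈ 0.178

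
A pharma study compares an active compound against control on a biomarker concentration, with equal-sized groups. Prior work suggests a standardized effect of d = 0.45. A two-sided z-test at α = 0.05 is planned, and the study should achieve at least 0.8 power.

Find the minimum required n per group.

Set Φ(δ − 1.960) = 0.8; then δ − 1.960 = Φ⁻¹(0.8) = 0.842, giving δ = 2.802.
(Ignoring the negligible lower-tail rejection probability gives the usual closed-form inversion.)
δ = d·√(n/2) ⇒ n = 2(δ/d)² = 2 × (2.802 / 0.45)² = 77.52.
Rounding up, n = 78 per group.

n = 78 per group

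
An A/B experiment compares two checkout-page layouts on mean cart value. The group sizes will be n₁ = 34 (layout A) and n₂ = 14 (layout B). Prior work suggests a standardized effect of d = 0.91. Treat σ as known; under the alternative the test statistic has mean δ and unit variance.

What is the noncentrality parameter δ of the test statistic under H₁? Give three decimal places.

δ ≈ 2.866

The noncentrality parameter scales effect size by the design's sample-size factor: δ = d / √(1/n₁ + 1/n₂) = 0.91 / √(1/34 + 1/14) = 2.8657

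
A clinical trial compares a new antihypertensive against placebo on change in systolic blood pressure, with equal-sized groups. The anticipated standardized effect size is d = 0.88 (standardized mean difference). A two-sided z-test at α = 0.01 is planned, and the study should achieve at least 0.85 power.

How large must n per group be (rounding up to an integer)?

n = 34 per group

For power 0.85 need Φ(δ − z_{0.005}) = 0.85, so δ = z_{0.005} + z_{0.15} = 2.576 + 1.036 = 3.612.
(Ignoring the negligible lower-tail rejection probability gives the usual closed-form inversion.)
δ = d·√(n/2) ⇒ n = 2(δ/d)² = 2 × (3.612 / 0.88)² = 33.70.
Rounding up, n = 34 per group.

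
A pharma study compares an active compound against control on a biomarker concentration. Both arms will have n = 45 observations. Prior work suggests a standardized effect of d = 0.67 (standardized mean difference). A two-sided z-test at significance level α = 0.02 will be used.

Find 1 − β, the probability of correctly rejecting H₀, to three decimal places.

Noncentrality parameter: δ = d·√(n/2) = 0.67 × √(45/2) = 3.1781
Critical value for a two-sided test at α = 0.02: z_{α/2} = 2.326.
Power = Φ(δ − 2.326) + Φ(−δ − 2.326) = Φ(0.852) + Φ(-5.504) = 0.8028 + 0.0000 = 0.8028.

Power ≈ 0.803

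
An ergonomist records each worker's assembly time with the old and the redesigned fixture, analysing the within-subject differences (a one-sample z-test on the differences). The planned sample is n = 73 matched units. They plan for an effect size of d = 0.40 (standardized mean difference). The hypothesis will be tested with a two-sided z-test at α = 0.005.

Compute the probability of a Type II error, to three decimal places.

β ≈ 0.271

Noncentrality parameter: δ = d·√n = 0.40 × √73 = 3.4176
Critical value for a two-sided test at α = 0.005: z_{α/2} = 2.807.
Power = Φ(δ − 2.807) + Φ(−δ − 2.807) = Φ(0.611) + Φ(-6.225) = 0.7293 + 0.0000 = 0.7293.
Type II error: β = 1 − power = 1 − 0.7293 = 0.2707.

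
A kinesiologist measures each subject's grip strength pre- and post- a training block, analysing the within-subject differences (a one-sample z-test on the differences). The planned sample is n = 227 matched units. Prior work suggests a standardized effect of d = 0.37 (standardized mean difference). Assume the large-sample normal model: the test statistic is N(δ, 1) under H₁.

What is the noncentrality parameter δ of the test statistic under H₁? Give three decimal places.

δ = d·√n = 0.37 × √227 = 5.5746

δ ≈ 5.575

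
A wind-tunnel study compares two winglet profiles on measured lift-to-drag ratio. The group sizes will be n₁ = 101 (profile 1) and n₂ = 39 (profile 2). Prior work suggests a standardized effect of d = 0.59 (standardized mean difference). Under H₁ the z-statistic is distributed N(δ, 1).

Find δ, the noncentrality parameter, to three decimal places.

δ = d / √(1/n₁ + 1/n₂) = 0.59 / √(1/101 + 1/39) = 3.1295

δ ≈ 3.130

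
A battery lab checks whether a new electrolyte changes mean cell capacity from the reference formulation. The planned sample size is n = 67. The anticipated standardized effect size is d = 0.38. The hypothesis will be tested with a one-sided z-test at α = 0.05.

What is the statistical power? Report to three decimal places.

Power ≈ 0.929

Noncentrality parameter: λ = d·√n = 0.38 × √67 = 3.1104
Critical value for a one-sided test at α = 0.05: z_α = 1.645.
Power = Φ(λ − 1.645) = Φ(1.466) = 0.9286.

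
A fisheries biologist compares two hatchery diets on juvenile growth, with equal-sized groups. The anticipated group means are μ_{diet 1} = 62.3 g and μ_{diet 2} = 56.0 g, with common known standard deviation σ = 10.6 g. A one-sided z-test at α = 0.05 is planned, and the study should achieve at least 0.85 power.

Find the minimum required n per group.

n = 41 per group

Standardized effect: d = |μ_{diet 1} − μ_{diet 2}| / σ = |62.3 − 56.0| / 10.6 = 0.5943
Set Φ(δ − 1.645) = 0.85; then δ − 1.645 = Φ⁻¹(0.85) = 1.036, giving δ = 2.681.
δ = d·√(n/2) ⇒ n = 2(δ/d)² = 2 × (2.681 / 0.5943)² = 40.70.
Round up to the next whole unit.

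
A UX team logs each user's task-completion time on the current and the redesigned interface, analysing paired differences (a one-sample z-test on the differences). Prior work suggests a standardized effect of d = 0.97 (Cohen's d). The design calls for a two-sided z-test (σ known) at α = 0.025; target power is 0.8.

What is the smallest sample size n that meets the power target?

For power 0.8 need Φ(δ − z_{0.0125}) = 0.8, so δ = z_{0.0125} + z_{0.20} = 2.241 + 0.842 = 3.083.
(Ignoring the negligible lower-tail rejection probability gives the usual closed-form inversion.)
δ = d·√n ⇒ n = (δ/d)² = (3.083 / 0.97)² = 10.10.
Rounding up, n = 11.

n = 11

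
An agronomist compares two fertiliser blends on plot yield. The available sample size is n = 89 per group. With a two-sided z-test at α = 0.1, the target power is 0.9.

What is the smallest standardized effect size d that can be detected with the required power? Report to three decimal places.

Need Φ(δ − 1.645) = 0.9, so δ = 1.645 + 1.282 = 2.926.
(The second rejection-region term Φ(−δ − z_{α/2}) is negligible and dropped.)
δ = d·√(n/2) ⇒ d = δ/√(n/2) = 2.926/√(89/2) = 0.4387.

d ≈ 0.439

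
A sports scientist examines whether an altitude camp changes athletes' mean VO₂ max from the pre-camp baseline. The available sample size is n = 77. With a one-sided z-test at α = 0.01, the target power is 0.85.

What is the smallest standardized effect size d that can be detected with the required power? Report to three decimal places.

d ≈ 0.383

Need Φ(δ − 2.326) = 0.85, so δ = 2.326 + 1.036 = 3.363.
δ = d·√n ⇒ d = δ/√n = 3.363/√77 = 0.3832.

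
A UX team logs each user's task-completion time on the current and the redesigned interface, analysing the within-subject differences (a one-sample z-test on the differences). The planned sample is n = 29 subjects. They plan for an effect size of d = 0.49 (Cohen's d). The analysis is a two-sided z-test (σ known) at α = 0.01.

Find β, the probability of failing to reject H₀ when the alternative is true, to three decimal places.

β ≈ 0.475

Noncentrality parameter: δ = d·√n = 0.49 × √29 = 2.6387
Two-sided α = 0.01 → critical value z_{0.005} = 2.576.
Power = Φ(δ − 2.576) + Φ(−δ − 2.576) = Φ(0.063) + Φ(-5.215) = 0.5251 + 0.0000 = 0.5251.
Type II error: β = 1 − power = 1 − 0.5251 = 0.4749.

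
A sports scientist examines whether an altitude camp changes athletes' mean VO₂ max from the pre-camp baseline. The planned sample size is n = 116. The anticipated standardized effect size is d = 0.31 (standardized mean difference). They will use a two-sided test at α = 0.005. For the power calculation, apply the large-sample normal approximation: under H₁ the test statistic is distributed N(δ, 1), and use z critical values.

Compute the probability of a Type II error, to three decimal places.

β ≈ 0.297

Noncentrality parameter: δ = d·√n = 0.31 × √116 = 3.3388
Critical value for a two-sided test at α = 0.005: z_{α/2} = 2.807.
Power = Φ(δ − 2.807) + Φ(−δ − 2.807) = Φ(0.532) + Φ(-6.146) = 0.7026 + 0.0000 = 0.7026.
Type II error: β = 1 − power = 1 − 0.7026 = 0.2974.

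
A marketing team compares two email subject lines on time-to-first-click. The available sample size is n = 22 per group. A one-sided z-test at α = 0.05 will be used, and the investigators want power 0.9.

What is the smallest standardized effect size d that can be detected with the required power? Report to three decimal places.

d ≈ 0.882

Need Φ(δ − 1.645) = 0.9, so δ = 1.645 + 1.282 = 2.926.
δ = d·√(n/2) ⇒ d = δ/√(n/2) = 2.926/√(22/2) = 0.8823.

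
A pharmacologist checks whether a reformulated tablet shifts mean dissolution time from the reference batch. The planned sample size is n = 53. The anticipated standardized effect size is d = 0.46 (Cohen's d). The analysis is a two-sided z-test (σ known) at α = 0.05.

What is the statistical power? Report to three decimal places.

Noncentrality parameter: δ = d·√n = 0.46 × √53 = 3.3489
Two-sided α = 0.05 → critical value z_{0.025} = 1.960.
Power = Φ(δ − 1.960) + Φ(−δ − 1.960) = Φ(1.389) + Φ(-5.309) = 0.9176 + 0.0000 = 0.9176.

Power ≈ 0.918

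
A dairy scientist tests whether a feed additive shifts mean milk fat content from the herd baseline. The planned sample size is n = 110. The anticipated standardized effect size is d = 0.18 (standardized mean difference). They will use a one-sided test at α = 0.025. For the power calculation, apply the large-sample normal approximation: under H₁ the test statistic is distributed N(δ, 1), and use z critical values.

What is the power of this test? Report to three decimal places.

Noncentrality parameter: δ = d·√n = 0.18 × √110 = 1.8879
Critical value for a one-sided test at α = 0.025: z_α = 1.960.
Power = P(Z > 1.960 − δ) = Φ(-0.072) = 0.4713.

Power ≈ 0.471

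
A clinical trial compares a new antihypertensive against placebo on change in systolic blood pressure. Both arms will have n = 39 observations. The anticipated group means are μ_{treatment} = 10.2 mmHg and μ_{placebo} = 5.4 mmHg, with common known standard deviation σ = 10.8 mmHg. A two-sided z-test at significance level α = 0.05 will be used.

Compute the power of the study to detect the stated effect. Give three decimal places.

Standardized effect: d = |μ_{treatment} − μ_{placebo}| / σ = |10.2 − 5.4| / 10.8 = 0.4444
Noncentrality parameter: δ = d·√(n/2) = 0.4444 × √(39/2) = 1.9626
Two-sided α = 0.05 → critical value z_{0.025} = 1.960.
Power = Φ(δ − 1.960) + Φ(−δ − 1.960) = Φ(0.003) + Φ(-3.923) = 0.5011 + 0.0000 = 0.5011.

Power ≈ 0.501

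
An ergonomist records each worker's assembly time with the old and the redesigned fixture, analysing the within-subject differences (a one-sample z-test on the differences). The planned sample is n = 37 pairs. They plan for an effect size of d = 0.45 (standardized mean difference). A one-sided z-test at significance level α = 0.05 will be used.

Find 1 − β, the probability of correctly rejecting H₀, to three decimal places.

Noncentrality parameter: λ = d·√n = 0.45 × √37 = 2.7372
Critical value for a one-sided test at α = 0.05: z_α = 1.645.
Power = Φ(λ − 1.645) = Φ(1.092) = 0.8627.

Power ≈ 0.863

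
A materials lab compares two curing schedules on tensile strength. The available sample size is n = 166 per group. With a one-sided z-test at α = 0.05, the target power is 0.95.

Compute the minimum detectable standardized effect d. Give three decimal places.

d ≈ 0.361

Need Φ(δ − 1.645) = 0.95, so δ = 1.645 + 1.645 = 3.290.
δ = d·√(n/2) ⇒ d = δ/√(n/2) = 3.290/√(166/2) = 0.3611.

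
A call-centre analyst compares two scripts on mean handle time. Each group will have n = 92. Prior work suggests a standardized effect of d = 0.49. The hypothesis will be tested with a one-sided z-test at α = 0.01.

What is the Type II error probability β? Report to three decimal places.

β ≈ 0.159

Noncentrality parameter: λ = d·√(n/2) = 0.49 × √(92/2) = 3.3233
Critical value for a one-sided test at α = 0.01: z_α = 2.326.
Power = Φ(λ − 2.326) = Φ(0.997) = 0.8406.
Type II error: β = 1 − power = 1 − 0.8406 = 0.1594.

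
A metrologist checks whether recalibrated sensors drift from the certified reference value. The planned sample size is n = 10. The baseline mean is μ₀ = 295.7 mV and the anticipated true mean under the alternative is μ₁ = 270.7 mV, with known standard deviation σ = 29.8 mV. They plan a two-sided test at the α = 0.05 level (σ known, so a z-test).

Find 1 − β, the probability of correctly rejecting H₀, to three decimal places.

Power ≈ 0.756

Standardized effect: d = |μ₁ − μ₀| / σ = |270.7 − 295.7| / 29.8 = 0.8389
Noncentrality parameter: δ = d·√n = 0.8389 × √10 = 2.6529
Two-sided α = 0.05 → critical value z_{0.025} = 1.960.
Power = Φ(δ − 1.960) + Φ(−δ − 1.960) = Φ(0.693) + Φ(-4.613) = 0.7558 + 0.0000 = 0.7558.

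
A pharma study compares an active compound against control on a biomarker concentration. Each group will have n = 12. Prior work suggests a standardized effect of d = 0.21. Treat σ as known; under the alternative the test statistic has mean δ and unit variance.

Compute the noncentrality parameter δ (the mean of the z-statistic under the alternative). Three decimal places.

δ ≈ 0.514

The noncentrality parameter scales effect size by the design's sample-size factor: δ = d·√(n/2) = 0.21 × √(12/2) = 0.5144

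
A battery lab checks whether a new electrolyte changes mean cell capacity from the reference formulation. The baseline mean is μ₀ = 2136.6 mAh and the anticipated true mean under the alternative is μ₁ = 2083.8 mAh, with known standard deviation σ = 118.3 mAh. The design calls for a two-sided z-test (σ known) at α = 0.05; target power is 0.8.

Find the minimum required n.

n = 40

Standardized effect: d = |μ₁ − μ₀| / σ = |2083.8 − 2136.6| / 118.3 = 0.4463
Set Φ(δ − 1.960) = 0.8; then δ − 1.960 = Φ⁻¹(0.8) = 0.842, giving δ = 2.802.
(For δ > 0 the lower-tail rejection region contributes negligibly to power, so the one-term inversion is standard.)
δ = d·√n ⇒ n = (δ/d)² = (2.802 / 0.4463)² = 39.40.
Round up to the next whole unit.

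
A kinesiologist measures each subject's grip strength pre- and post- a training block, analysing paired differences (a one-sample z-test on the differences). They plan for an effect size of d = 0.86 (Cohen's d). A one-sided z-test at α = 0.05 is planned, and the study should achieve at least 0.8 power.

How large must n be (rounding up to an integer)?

Set Φ(δ − 1.645) = 0.8; then δ − 1.645 = Φ⁻¹(0.8) = 0.842, giving δ = 2.486.
δ = d·√n ⇒ n = (δ/d)² = (2.486 / 0.86)² = 8.36.
Rounding up, n = 9.

n = 9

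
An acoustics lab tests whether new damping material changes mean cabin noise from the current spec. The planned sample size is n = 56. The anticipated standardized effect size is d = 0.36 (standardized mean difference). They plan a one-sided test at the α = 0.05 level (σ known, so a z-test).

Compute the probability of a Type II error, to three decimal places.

Noncentrality parameter: δ = d·√n = 0.36 × √56 = 2.6940
Critical value for a one-sided test at α = 0.05: z_α = 1.645.
Power = Φ(δ − 1.645) = Φ(1.049) = 0.8529.
Type II error: β = 1 − power = 1 − 0.8529 = 0.1471.

β ≈ 0.147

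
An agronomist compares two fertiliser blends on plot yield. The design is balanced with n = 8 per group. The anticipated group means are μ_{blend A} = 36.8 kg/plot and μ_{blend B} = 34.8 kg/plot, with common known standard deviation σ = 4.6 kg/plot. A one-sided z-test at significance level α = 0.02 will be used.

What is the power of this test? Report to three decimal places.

Power ≈ 0.118

Standardized effect: d = |μ_{blend A} − μ_{blend B}| / σ = |36.8 − 34.8| / 4.6 = 0.4348
Noncentrality parameter: δ = d·√(n/2) = 0.4348 × √(8/2) = 0.8696
One-sided α = 0.02 → critical value z_{0.02} = 2.054.
Power = Φ(δ − 2.054) = Φ(-1.184) = 0.1182.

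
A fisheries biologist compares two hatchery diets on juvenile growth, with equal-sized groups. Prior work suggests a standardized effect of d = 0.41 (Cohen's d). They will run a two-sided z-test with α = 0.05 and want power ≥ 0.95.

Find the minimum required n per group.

Set Φ(δ − 1.960) = 0.95; then δ − 1.960 = Φ⁻¹(0.95) = 1.645, giving δ = 3.605.
(The Φ(−δ − z_{α/2}) term is vanishingly small for δ > 0 and is dropped in the standard sample-size formula.)
δ = d·√(n/2) ⇒ n = 2(δ/d)² = 2 × (3.605 / 0.41)² = 154.61.
Rounding up, n = 155 per group.

n = 155 per group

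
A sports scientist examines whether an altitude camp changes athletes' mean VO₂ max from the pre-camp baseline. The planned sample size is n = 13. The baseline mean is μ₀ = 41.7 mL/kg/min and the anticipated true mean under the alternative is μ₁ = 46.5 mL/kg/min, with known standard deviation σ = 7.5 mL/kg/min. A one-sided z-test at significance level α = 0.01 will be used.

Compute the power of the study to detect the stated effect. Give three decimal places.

Power ≈ 0.493

Standardized effect: d = |μ₁ − μ₀| / σ = |46.5 − 41.7| / 7.5 = 0.6400
Noncentrality parameter: δ = d·√n = 0.6400 × √13 = 2.3076
One-sided α = 0.01 → critical value z_{0.01} = 2.326.
Power = Φ(δ − 2.326) = Φ(-0.019) = 0.4925.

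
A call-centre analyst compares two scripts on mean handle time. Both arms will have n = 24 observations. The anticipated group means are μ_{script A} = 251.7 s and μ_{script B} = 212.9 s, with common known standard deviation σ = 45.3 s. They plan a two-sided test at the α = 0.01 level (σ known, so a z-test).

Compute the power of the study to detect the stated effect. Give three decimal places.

Standardized effect: d = |μ_{script A} − μ_{script B}| / σ = |251.7 − 212.9| / 45.3 = 0.8565
Noncentrality parameter: δ = d·√(n/2) = 0.8565 × √(24/2) = 2.9670
Critical value for a two-sided test at α = 0.01: z_{α/2} = 2.576.
Power = Φ(δ − 2.576) + Φ(−δ − 2.576) = Φ(0.391) + Φ(-5.543) = 0.6522 + 0.0000 = 0.6522.

Power ≈ 0.652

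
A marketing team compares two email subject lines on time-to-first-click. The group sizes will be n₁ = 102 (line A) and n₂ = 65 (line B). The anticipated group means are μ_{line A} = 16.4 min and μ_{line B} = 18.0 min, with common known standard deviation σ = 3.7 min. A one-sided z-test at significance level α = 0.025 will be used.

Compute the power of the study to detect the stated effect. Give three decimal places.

Power ≈ 0.778

Standardized effect: d = |μ_{line A} − μ_{line B}| / σ = |16.4 − 18.0| / 3.7 = 0.4324
Noncentrality parameter: δ = d / √(1/n₁ + 1/n₂) = 0.4324 / √(1/102 + 1/65) = 2.7247
Critical value for a one-sided test at α = 0.025: z_α = 1.960.
Power = P(Z > 1.960 − δ) = Φ(0.765) = 0.7778.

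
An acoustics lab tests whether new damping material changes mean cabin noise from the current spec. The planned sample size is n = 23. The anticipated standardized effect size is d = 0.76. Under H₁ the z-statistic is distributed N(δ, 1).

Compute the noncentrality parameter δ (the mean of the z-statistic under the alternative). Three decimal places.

The noncentrality parameter scales effect size by the design's sample-size factor: δ = d·√n = 0.76 × √23 = 3.6448

δ ≈ 3.645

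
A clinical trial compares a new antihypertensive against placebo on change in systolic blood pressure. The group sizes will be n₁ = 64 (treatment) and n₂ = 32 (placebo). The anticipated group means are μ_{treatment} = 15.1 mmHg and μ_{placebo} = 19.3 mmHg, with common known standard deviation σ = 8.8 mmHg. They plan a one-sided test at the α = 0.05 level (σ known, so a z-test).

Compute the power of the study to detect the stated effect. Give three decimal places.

Power ≈ 0.712

Standardized effect: d = |μ_{treatment} − μ_{placebo}| / σ = |15.1 − 19.3| / 8.8 = 0.4773
Noncentrality parameter: δ = d / √(1/n₁ + 1/n₂) = 0.4773 / √(1/64 + 1/32) = 2.2044
Critical value for a one-sided test at α = 0.05: z_α = 1.645.
Power = Φ(δ − 1.645) = Φ(0.560) = 0.7121.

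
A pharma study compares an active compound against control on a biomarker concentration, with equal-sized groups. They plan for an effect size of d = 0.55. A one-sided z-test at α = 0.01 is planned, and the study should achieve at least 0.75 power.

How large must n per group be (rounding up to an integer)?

For power 0.75 need Φ(δ − z_{0.01}) = 0.75, so δ = z_{0.01} + z_{0.25} = 2.326 + 0.674 = 3.001.
δ = d·√(n/2) ⇒ n = 2(δ/d)² = 2 × (3.001 / 0.55)² = 59.54.
Round up to the next whole unit.

n = 60 per group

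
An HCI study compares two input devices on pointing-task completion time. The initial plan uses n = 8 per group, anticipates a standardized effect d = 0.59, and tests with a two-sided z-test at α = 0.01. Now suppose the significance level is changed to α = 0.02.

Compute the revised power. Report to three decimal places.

Power ≈ 0.126

δ = d·√(n/2) = 0.59 × √(8/2) = 1.1800 (unchanged). New critical value: z_{0.01} = 2.326.
Revised power = Φ(δ − 2.326) + Φ(−δ − 2.326) = Φ(-1.146) + Φ(-3.506) = 0.1258 + 0.0002 = 0.1261.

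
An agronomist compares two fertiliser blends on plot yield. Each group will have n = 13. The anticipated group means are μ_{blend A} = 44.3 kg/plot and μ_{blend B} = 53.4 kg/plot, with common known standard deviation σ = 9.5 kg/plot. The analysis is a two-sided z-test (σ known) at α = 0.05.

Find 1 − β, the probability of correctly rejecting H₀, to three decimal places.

Standardized effect: d = |μ_{blend A} − μ_{blend B}| / σ = |44.3 − 53.4| / 9.5 = 0.9579
Noncentrality parameter: δ = d·√(n/2) = 0.9579 × √(13/2) = 2.4422
Two-sided α = 0.05 → critical value z_{0.025} = 1.960.
Power = Φ(δ − 1.960) + Φ(−δ − 1.960) = Φ(0.482) + Φ(-4.402) = 0.6852 + 0.0000 = 0.6852.

Power ≈ 0.685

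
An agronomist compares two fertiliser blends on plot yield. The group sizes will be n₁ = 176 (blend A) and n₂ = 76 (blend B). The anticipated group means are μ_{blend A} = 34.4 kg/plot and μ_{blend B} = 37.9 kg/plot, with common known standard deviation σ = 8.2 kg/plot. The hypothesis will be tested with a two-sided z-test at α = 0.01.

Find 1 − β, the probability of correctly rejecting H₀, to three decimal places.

Power ≈ 0.703

Standardized effect: d = |μ_{blend A} − μ_{blend B}| / σ = |34.4 − 37.9| / 8.2 = 0.4268
Noncentrality parameter: δ = d / √(1/n₁ + 1/n₂) = 0.4268 / √(1/176 + 1/76) = 3.1097
Critical value for a two-sided test at α = 0.01: z_{α/2} = 2.576.
Power = Φ(δ − 2.576) + Φ(−δ − 2.576) = Φ(0.534) + Φ(-5.686) = 0.7033 + 0.0000 = 0.7033.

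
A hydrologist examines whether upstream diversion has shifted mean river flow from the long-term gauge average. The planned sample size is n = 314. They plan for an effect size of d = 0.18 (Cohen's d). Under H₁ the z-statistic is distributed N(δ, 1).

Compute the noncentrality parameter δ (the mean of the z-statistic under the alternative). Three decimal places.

δ ≈ 3.190

δ = d·√n = 0.18 × √314 = 3.1896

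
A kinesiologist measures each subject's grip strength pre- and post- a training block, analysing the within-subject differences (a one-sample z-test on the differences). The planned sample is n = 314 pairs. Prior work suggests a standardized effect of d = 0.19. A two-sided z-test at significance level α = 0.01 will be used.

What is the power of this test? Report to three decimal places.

Power ≈ 0.786

Noncentrality parameter: δ = d·√n = 0.19 × √314 = 3.3668
Two-sided α = 0.01 → critical value z_{0.005} = 2.576.
Power = Φ(δ − 2.576) + Φ(−δ − 2.576) = Φ(0.791) + Φ(-5.943) = 0.7855 + 0.0000 = 0.7855.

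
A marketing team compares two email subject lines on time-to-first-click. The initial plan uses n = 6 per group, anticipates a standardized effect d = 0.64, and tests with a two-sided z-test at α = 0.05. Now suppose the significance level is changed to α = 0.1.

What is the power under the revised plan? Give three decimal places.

Power ≈ 0.299

δ = d·√(n/2) = 0.64 × √(6/2) = 1.1085 (unchanged). New critical value: z_{0.05} = 1.645.
Revised power = Φ(δ − 1.645) + Φ(−δ − 1.645) = Φ(-0.536) + Φ(-2.753) = 0.2959 + 0.0029 = 0.2988.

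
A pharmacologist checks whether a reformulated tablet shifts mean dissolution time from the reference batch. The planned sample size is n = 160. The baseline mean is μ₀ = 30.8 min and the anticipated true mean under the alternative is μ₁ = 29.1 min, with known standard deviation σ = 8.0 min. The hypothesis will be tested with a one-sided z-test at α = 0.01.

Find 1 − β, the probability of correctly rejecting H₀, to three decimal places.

Power ≈ 0.641

Standardized effect: d = |μ₁ − μ₀| / σ = |29.1 − 30.8| / 8.0 = 0.2125
Noncentrality parameter: δ = d·√n = 0.2125 × √160 = 2.6879
One-sided α = 0.01 → critical value z_{0.01} = 2.326.
Power = P(Z > 2.326 − δ) = Φ(0.362) = 0.6412.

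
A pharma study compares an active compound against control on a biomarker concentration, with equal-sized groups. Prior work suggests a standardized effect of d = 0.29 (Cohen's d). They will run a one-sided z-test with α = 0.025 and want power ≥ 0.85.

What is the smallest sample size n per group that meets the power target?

Set Φ(δ − 1.960) = 0.85; then δ − 1.960 = Φ⁻¹(0.85) = 1.036, giving δ = 2.996.
δ = d·√(n/2) ⇒ n = 2(δ/d)² = 2 × (2.996 / 0.29)² = 213.52.
Round up to the next whole unit.

n = 214 per group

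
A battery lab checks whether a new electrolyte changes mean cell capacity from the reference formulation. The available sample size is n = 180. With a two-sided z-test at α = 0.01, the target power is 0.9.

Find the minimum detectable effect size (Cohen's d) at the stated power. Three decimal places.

d ≈ 0.288

Required noncentrality: δ = z_{0.005} + z_{0.10} = 2.576 + 1.282 = 3.857.
(The second rejection-region term Φ(−δ − z_{α/2}) is negligible and dropped.)
δ = d·√n ⇒ d = δ/√n = 3.857/√180 = 0.2875.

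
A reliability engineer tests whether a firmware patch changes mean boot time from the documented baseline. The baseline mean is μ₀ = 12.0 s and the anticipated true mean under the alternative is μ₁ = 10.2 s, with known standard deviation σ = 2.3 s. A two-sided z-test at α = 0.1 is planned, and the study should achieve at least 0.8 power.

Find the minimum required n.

Standardized effect: d = |μ₁ − μ₀| / σ = |10.2 − 12.0| / 2.3 = 0.7826
Set Φ(δ − 1.645) = 0.8; then δ − 1.645 = Φ⁻¹(0.8) = 0.842, giving δ = 2.486.
(The Φ(−δ − z_{α/2}) term is vanishingly small for δ > 0 and is dropped in the standard sample-size formula.)
δ = d·√n ⇒ n = (δ/d)² = (2.486 / 0.7826)² = 10.09.
Rounding up, n = 11.

n = 11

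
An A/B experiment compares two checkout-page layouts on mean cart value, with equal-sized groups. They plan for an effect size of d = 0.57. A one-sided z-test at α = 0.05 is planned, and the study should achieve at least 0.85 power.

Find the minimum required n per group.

For power 0.85 need Φ(δ − z_{0.05}) = 0.85, so δ = z_{0.05} + z_{0.15} = 1.645 + 1.036 = 2.681.
δ = d·√(n/2) ⇒ n = 2(δ/d)² = 2 × (2.681 / 0.57)² = 44.26.
Round up to the next whole unit.

n = 45 per group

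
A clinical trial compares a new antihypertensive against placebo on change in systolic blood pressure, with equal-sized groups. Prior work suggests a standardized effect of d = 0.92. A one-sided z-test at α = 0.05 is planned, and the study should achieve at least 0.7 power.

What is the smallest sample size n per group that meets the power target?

n = 12 per group

For power 0.7 need Φ(δ − z_{0.05}) = 0.7, so δ = z_{0.05} + z_{0.30} = 1.645 + 0.524 = 2.169.
δ = d·√(n/2) ⇒ n = 2(δ/d)² = 2 × (2.169 / 0.92)² = 11.12.
Round up to the next whole unit.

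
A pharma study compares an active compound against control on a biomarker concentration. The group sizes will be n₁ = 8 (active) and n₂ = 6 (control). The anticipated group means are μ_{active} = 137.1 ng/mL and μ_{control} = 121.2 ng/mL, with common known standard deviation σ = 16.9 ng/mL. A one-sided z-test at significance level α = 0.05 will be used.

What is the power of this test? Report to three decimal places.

Power ≈ 0.539

Standardized effect: d = |μ_{active} − μ_{control}| / σ = |137.1 − 121.2| / 16.9 = 0.9408
Noncentrality parameter: δ = d / √(1/n₁ + 1/n₂) = 0.9408 / √(1/8 + 1/6) = 1.7421
Critical value for a one-sided test at α = 0.05: z_α = 1.645.
Power = P(Z > 1.645 − δ) = Φ(0.097) = 0.5387.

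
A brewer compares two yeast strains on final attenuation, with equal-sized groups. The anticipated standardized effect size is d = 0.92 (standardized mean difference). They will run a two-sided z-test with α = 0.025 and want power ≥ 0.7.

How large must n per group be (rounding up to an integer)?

Set Φ(δ − 2.241) = 0.7; then δ − 2.241 = Φ⁻¹(0.7) = 0.524, giving δ = 2.766.
(The Φ(−δ − z_{α/2}) term is vanishingly small for δ > 0 and is dropped in the standard sample-size formula.)
δ = d·√(n/2) ⇒ n = 2(δ/d)² = 2 × (2.766 / 0.92)² = 18.08.
Round up to the next whole unit.

n = 19 per group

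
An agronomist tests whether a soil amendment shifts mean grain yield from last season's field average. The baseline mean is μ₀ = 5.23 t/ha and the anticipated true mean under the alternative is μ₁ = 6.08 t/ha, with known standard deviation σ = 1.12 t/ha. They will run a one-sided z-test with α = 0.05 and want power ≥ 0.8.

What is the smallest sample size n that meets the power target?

n = 11

Standardized effect: d = |μ₁ − μ₀| / σ = |6.08 − 5.23| / 1.12 = 0.7589
For power 0.8 need Φ(δ − z_{0.05}) = 0.8, so δ = z_{0.05} + z_{0.20} = 1.645 + 0.842 = 2.486.
δ = d·√n ⇒ n = (δ/d)² = (2.486 / 0.7589)² = 10.73.
Rounding up, n = 11.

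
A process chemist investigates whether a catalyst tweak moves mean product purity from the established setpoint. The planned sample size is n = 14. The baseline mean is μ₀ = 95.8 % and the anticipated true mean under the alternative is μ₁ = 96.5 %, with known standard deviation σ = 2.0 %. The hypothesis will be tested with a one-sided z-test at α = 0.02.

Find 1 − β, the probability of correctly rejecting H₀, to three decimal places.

Standardized effect: d = |μ₁ − μ₀| / σ = |96.5 − 95.8| / 2.0 = 0.3500
Noncentrality parameter: δ = d·√n = 0.3500 × √14 = 1.3096
Critical value for a one-sided test at α = 0.02: z_α = 2.054.
Power = P(Z > 2.054 − δ) = Φ(-0.744) = 0.2284.

Power ≈ 0.228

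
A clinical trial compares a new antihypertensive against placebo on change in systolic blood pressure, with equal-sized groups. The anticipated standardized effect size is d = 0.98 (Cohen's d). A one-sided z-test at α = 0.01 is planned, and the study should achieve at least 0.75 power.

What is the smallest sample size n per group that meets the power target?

Set Φ(δ − 2.326) = 0.75; then δ − 2.326 = Φ⁻¹(0.75) = 0.674, giving δ = 3.001.
δ = d·√(n/2) ⇒ n = 2(δ/d)² = 2 × (3.001 / 0.98)² = 18.75.
Round up to the next whole unit.

n = 19 per group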